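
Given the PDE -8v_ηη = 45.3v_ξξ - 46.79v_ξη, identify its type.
Rewriting in standard form: -45.3v_ξξ + 46.79v_ξη - 8v_ηη = 0. The second-order coefficients are A = -45.3, B = 46.79, C = -8. Since B² - 4AC = 739.7041 > 0, this is a hyperbolic PDE.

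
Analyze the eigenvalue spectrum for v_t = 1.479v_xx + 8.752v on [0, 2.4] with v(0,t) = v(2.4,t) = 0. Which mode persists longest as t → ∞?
Eigenvalues: λₙ = 1.479n²π²/2.4² - 8.752.
First three modes:
  n=1: λ₁ = 1.479π²/2.4² - 8.752 ≈ -6.218
  n=2: λ₂ = 5.916π²/2.4² - 8.752 ≈ 1.385
  n=3: λ₃ = 13.311π²/2.4² - 8.752 ≈ 14.056
Since 1.479π²/2.4² ≈ 2.534 < 8.752, λ₁ < 0.
The n=1 mode grows fastest (−λₙ is largest for n=1) → dominates.
Asymptotic: v ~ c₁ sin(πx/2.4) e^{6.218t} (exponential growth at rate −λ₁ ≈ 6.218).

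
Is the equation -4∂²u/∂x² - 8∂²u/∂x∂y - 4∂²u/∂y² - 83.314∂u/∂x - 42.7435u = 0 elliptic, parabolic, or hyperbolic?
Computing B² - 4AC with A = -4, B = -8, C = -4: discriminant = 0 (zero). Answer: parabolic.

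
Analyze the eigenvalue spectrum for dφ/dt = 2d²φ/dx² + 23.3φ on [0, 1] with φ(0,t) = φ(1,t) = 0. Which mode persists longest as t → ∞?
Eigenvalues: λₙ = 2n²π²/1² - 23.3.
First three modes:
  n=1: λ₁ = 2π² - 23.3 ≈ -3.561
  n=2: λ₂ = 8π² - 23.3 ≈ 55.657
  n=3: λ₃ = 18π² - 23.3 ≈ 154.353
Since 2π² ≈ 19.739 < 23.3, λ₁ < 0.
The n=1 mode grows fastest (−λₙ is largest for n=1) → dominates.
Asymptotic: φ ~ c₁ sin(πx/1) e^{3.561t} (exponential growth at rate −λ₁ ≈ 3.561).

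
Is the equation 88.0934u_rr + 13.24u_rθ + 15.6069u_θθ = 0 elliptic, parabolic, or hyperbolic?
Computing B² - 4AC with A = 88.0934, B = 13.24, C = 15.6069: discriminant = -5324.16193784 (negative). Answer: elliptic.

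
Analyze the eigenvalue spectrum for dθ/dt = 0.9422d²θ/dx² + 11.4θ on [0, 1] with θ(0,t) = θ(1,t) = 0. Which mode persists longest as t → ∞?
Eigenvalues: λₙ = 0.9422n²π²/1² - 11.4.
First three modes:
  n=1: λ₁ = 0.9422π² - 11.4 ≈ -2.101
  n=2: λ₂ = 3.7688π² - 11.4 ≈ 25.797
  n=3: λ₃ = 8.4798π² - 11.4 ≈ 72.292
Since 0.9422π² ≈ 9.299 < 11.4, λ₁ < 0.
The n=1 mode grows fastest (−λₙ is largest for n=1) → dominates.
Asymptotic: θ ~ c₁ sin(πx/1) e^{2.101t} (exponential growth at rate −λ₁ ≈ 2.101).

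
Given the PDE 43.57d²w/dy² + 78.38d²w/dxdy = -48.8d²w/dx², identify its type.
Rewriting in standard form: 48.8d²w/dx² + 78.38d²w/dxdy + 43.57d²w/dy² = 0. The second-order coefficients are A = 48.8, B = 78.38, C = 43.57. Since B² - 4AC = -2361.4396 < 0, this is an elliptic PDE.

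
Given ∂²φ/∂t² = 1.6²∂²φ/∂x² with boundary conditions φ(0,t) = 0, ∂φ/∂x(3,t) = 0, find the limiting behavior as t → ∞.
φ oscillates (no decay). Energy is conserved; the solution oscillates indefinitely as standing waves.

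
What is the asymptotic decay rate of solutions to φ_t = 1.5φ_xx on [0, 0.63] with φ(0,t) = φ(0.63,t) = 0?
Eigenvalues: λₙ = 1.5n²π²/0.63².
First three modes:
  n=1: λ₁ = 1.5π²/0.63² ≈ 37.3
  n=2: λ₂ = 6π²/0.63² ≈ 149.2 (4× faster decay)
  n=3: λ₃ = 13.5π²/0.63² ≈ 335.701 (9× faster decay)
As t → ∞, higher modes decay exponentially faster. The n=1 mode dominates: φ ~ c₁ sin(πx/0.63) e^{-λ₁t}.
Decay rate: λ₁ = 1.5π²/0.63² ≈ 37.3.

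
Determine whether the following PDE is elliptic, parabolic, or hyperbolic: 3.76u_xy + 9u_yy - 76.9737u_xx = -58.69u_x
Rewriting in standard form: -76.9737u_xx + 3.76u_xy + 9u_yy + 58.69u_x = 0. Coefficients: A = -76.9737, B = 3.76, C = 9. B² - 4AC = 2785.1908, which is positive, so the equation is hyperbolic.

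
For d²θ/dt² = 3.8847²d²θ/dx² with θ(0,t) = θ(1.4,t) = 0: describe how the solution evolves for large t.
θ oscillates (no decay). Energy is conserved; the solution oscillates indefinitely as standing waves.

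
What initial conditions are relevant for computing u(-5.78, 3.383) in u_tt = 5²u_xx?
Domain of dependence: [-22.695, 11.135]. Signals travel at speed 5, so data within |x - -5.78| ≤ 5·3.383 = 16.915 can reach the point.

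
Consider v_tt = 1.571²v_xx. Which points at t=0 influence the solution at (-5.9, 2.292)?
Domain of dependence: [-9.500732, -2.299268]. Signals travel at speed 1.571, so data within |x - -5.9| ≤ 1.571·2.292 = 3.600732 can reach the point.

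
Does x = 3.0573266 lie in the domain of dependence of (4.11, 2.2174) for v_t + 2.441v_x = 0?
No. Only data at x = -1.3026734 affects (4.11, 2.2174). Advection has one-way propagation along characteristics.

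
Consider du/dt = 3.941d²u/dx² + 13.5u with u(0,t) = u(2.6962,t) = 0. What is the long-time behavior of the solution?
As t → ∞, u grows unboundedly. Reaction dominates diffusion (r=13.5 > κπ²/L²≈5.35); solution grows exponentially.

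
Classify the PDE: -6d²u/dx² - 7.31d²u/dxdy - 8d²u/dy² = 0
A = -6, B = -7.31, C = -8. Discriminant B² - 4AC = -138.5639. Since -138.5639 < 0, elliptic.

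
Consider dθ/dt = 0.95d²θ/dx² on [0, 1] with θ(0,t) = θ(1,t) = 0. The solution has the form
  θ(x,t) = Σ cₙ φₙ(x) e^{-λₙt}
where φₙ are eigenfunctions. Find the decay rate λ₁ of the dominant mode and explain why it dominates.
Eigenvalues: λₙ = 0.95n²π².
First three modes:
  n=1: λ₁ = 0.95π² ≈ 9.376
  n=2: λ₂ = 3.8π² ≈ 37.504 (4× faster decay)
  n=3: λ₃ = 8.55π² ≈ 84.385 (9× faster decay)
As t → ∞, higher modes decay exponentially faster. The n=1 mode dominates: θ ~ c₁ sin(πx) e^{-λ₁t}.
Decay rate: λ₁ = 0.95π² ≈ 9.376.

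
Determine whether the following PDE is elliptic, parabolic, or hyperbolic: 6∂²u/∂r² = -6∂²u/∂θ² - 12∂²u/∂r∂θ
Rewriting in standard form: 6∂²u/∂r² + 12∂²u/∂r∂θ + 6∂²u/∂θ² = 0. Coefficients: A = 6, B = 12, C = 6. B² - 4AC = 0, which is zero, so the equation is parabolic.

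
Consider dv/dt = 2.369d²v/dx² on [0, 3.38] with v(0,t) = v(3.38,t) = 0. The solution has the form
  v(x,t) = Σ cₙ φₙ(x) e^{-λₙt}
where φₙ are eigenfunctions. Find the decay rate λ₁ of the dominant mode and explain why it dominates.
Eigenvalues: λₙ = 2.369n²π²/3.38².
First three modes:
  n=1: λ₁ = 2.369π²/3.38² ≈ 2.047
  n=2: λ₂ = 9.476π²/3.38² ≈ 8.186 (4× faster decay)
  n=3: λ₃ = 21.321π²/3.38² ≈ 18.419 (9× faster decay)
As t → ∞, higher modes decay exponentially faster. The n=1 mode dominates: v ~ c₁ sin(πx/3.38) e^{-λ₁t}.
Decay rate: λ₁ = 2.369π²/3.38² ≈ 2.047.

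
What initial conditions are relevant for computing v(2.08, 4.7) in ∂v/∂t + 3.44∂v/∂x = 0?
A single point: x = -14.088. The characteristic through (2.08, 4.7) is x - 3.44t = const, so x = 2.08 - 3.44·4.7 = -14.088.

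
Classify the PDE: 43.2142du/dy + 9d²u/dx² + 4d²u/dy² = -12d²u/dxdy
Rewriting in standard form: 9d²u/dx² + 12d²u/dxdy + 4d²u/dy² + 43.2142du/dy = 0. A = 9, B = 12, C = 4. Discriminant B² - 4AC = 0. Since 0 = 0, parabolic.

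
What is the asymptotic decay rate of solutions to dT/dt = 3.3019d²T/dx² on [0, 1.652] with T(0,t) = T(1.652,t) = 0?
Eigenvalues: λₙ = 3.3019n²π²/1.652².
First three modes:
  n=1: λ₁ = 3.3019π²/1.652² ≈ 11.941
  n=2: λ₂ = 13.2076π²/1.652² ≈ 47.764 (4× faster decay)
  n=3: λ₃ = 29.7171π²/1.652² ≈ 107.47 (9× faster decay)
As t → ∞, higher modes decay exponentially faster. The n=1 mode dominates: T ~ c₁ sin(πx/1.652) e^{-λ₁t}.
Decay rate: λ₁ = 3.3019π²/1.652² ≈ 11.941.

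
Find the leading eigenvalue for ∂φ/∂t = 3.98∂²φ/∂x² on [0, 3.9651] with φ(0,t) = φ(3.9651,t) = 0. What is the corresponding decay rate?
Eigenvalues: λₙ = 3.98n²π²/3.9651².
First three modes:
  n=1: λ₁ = 3.98π²/3.9651² ≈ 2.498
  n=2: λ₂ = 15.92π²/3.9651² ≈ 9.994 (4× faster decay)
  n=3: λ₃ = 35.82π²/3.9651² ≈ 22.486 (9× faster decay)
As t → ∞, higher modes decay exponentially faster. The n=1 mode dominates: φ ~ c₁ sin(πx/3.9651) e^{-λ₁t}.
Decay rate: λ₁ = 3.98π²/3.9651² ≈ 2.498.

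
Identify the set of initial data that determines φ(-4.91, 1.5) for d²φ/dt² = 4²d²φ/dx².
Domain of dependence: [-10.91, 1.09]. Signals travel at speed 4, so data within |x - -4.91| ≤ 4·1.5 = 6 can reach the point.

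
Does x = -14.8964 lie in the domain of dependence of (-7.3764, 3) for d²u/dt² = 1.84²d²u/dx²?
No. The domain of dependence is [-12.8964, -1.8564], and -14.8964 is outside this interval.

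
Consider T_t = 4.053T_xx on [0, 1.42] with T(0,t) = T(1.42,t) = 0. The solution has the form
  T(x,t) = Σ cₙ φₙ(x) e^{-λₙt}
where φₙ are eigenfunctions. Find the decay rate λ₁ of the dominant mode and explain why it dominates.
Eigenvalues: λₙ = 4.053n²π²/1.42².
First three modes:
  n=1: λ₁ = 4.053π²/1.42² ≈ 19.838
  n=2: λ₂ = 16.212π²/1.42² ≈ 79.352 (4× faster decay)
  n=3: λ₃ = 36.477π²/1.42² ≈ 178.543 (9× faster decay)
As t → ∞, higher modes decay exponentially faster. The n=1 mode dominates: T ~ c₁ sin(πx/1.42) e^{-λ₁t}.
Decay rate: λ₁ = 4.053π²/1.42² ≈ 19.838.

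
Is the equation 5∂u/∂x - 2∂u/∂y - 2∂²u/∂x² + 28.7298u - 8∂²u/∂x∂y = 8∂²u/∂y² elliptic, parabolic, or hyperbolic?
Rewriting in standard form: -2∂²u/∂x² - 8∂²u/∂x∂y - 8∂²u/∂y² + 5∂u/∂x - 2∂u/∂y + 28.7298u = 0. Computing B² - 4AC with A = -2, B = -8, C = -8: discriminant = 0 (zero). Answer: parabolic.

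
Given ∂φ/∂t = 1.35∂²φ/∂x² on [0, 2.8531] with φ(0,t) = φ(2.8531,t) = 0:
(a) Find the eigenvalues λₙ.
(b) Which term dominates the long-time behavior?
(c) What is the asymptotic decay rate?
Eigenvalues: λₙ = 1.35n²π²/2.8531².
First three modes:
  n=1: λ₁ = 1.35π²/2.8531² ≈ 1.637
  n=2: λ₂ = 5.4π²/2.8531² ≈ 6.547 (4× faster decay)
  n=3: λ₃ = 12.15π²/2.8531² ≈ 14.731 (9× faster decay)
As t → ∞, higher modes decay exponentially faster. The n=1 mode dominates: φ ~ c₁ sin(πx/2.8531) e^{-λ₁t}.
Decay rate: λ₁ = 1.35π²/2.8531² ≈ 1.637.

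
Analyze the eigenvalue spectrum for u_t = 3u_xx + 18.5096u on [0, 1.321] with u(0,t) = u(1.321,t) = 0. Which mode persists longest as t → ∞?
Eigenvalues: λₙ = 3n²π²/1.321² - 18.5096.
First three modes:
  n=1: λ₁ = 3π²/1.321² - 18.5096 ≈ -1.542
  n=2: λ₂ = 12π²/1.321² - 18.5096 ≈ 49.36
  n=3: λ₃ = 27π²/1.321² - 18.5096 ≈ 134.197
Since 3π²/1.321² ≈ 16.967 < 18.5096, λ₁ < 0.
The n=1 mode grows fastest (−λₙ is largest for n=1) → dominates.
Asymptotic: u ~ c₁ sin(πx/1.321) e^{1.542t} (exponential growth at rate −λ₁ ≈ 1.542).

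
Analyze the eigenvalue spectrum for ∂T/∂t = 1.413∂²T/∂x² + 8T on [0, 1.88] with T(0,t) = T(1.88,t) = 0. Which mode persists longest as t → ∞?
Eigenvalues: λₙ = 1.413n²π²/1.88² - 8.
First three modes:
  n=1: λ₁ = 1.413π²/1.88² - 8 ≈ -4.054
  n=2: λ₂ = 5.652π²/1.88² - 8 ≈ 7.783
  n=3: λ₃ = 12.717π²/1.88² - 8 ≈ 27.511
Since 1.413π²/1.88² ≈ 3.946 < 8, λ₁ < 0.
The n=1 mode grows fastest (−λₙ is largest for n=1) → dominates.
Asymptotic: T ~ c₁ sin(πx/1.88) e^{4.054t} (exponential growth at rate −λ₁ ≈ 4.054).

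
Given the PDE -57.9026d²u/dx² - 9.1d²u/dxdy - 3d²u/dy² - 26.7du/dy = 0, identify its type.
The second-order coefficients are A = -57.9026, B = -9.1, C = -3. Since B² - 4AC = -612.0212 < 0, this is an elliptic PDE.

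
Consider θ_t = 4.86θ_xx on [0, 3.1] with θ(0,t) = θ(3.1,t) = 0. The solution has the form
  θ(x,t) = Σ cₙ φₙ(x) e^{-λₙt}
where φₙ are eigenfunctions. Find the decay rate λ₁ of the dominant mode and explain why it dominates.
Eigenvalues: λₙ = 4.86n²π²/3.1².
First three modes:
  n=1: λ₁ = 4.86π²/3.1² ≈ 4.991
  n=2: λ₂ = 19.44π²/3.1² ≈ 19.965 (4× faster decay)
  n=3: λ₃ = 43.74π²/3.1² ≈ 44.922 (9× faster decay)
As t → ∞, higher modes decay exponentially faster. The n=1 mode dominates: θ ~ c₁ sin(πx/3.1) e^{-λ₁t}.
Decay rate: λ₁ = 4.86π²/3.1² ≈ 4.991.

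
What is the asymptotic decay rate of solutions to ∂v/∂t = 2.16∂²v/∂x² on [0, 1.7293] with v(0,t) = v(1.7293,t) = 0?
Eigenvalues: λₙ = 2.16n²π²/1.7293².
First three modes:
  n=1: λ₁ = 2.16π²/1.7293² ≈ 7.129
  n=2: λ₂ = 8.64π²/1.7293² ≈ 28.515 (4× faster decay)
  n=3: λ₃ = 19.44π²/1.7293² ≈ 64.159 (9× faster decay)
As t → ∞, higher modes decay exponentially faster. The n=1 mode dominates: v ~ c₁ sin(πx/1.7293) e^{-λ₁t}.
Decay rate: λ₁ = 2.16π²/1.7293² ≈ 7.129.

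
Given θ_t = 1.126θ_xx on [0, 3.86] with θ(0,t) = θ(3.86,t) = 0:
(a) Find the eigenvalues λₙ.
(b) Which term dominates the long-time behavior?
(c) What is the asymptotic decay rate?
Eigenvalues: λₙ = 1.126n²π²/3.86².
First three modes:
  n=1: λ₁ = 1.126π²/3.86² ≈ 0.746
  n=2: λ₂ = 4.504π²/3.86² ≈ 2.983 (4× faster decay)
  n=3: λ₃ = 10.134π²/3.86² ≈ 6.713 (9× faster decay)
As t → ∞, higher modes decay exponentially faster. The n=1 mode dominates: θ ~ c₁ sin(πx/3.86) e^{-λ₁t}.
Decay rate: λ₁ = 1.126π²/3.86² ≈ 0.746.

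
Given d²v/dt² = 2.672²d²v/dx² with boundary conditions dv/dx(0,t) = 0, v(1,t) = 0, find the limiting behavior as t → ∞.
v oscillates (no decay). Energy is conserved; the solution oscillates indefinitely as standing waves.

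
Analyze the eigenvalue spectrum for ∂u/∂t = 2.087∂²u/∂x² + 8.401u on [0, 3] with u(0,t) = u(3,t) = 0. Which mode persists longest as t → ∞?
Eigenvalues: λₙ = 2.087n²π²/3² - 8.401.
First three modes:
  n=1: λ₁ = 2.087π²/3² - 8.401 ≈ -6.112
  n=2: λ₂ = 8.348π²/3² - 8.401 ≈ 0.754
  n=3: λ₃ = 18.783π²/3² - 8.401 ≈ 12.197
Since 2.087π²/3² ≈ 2.289 < 8.401, λ₁ < 0.
The n=1 mode grows fastest (−λₙ is largest for n=1) → dominates.
Asymptotic: u ~ c₁ sin(πx/3) e^{6.112t} (exponential growth at rate −λ₁ ≈ 6.112).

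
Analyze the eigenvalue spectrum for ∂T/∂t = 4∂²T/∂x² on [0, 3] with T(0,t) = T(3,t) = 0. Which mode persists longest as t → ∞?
Eigenvalues: λₙ = 4n²π²/3².
First three modes:
  n=1: λ₁ = 4π²/3² ≈ 4.386
  n=2: λ₂ = 16π²/3² ≈ 17.546 (4× faster decay)
  n=3: λ₃ = 36π²/3² ≈ 39.478 (9× faster decay)
As t → ∞, higher modes decay exponentially faster. The n=1 mode dominates: T ~ c₁ sin(πx/3) e^{-λ₁t}.
Decay rate: λ₁ = 4π²/3² ≈ 4.386.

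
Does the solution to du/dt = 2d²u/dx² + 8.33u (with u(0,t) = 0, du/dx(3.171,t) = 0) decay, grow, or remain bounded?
u grows unboundedly. Reaction dominates diffusion (r=8.33 > κπ²/(4L²)≈0.49); solution grows exponentially.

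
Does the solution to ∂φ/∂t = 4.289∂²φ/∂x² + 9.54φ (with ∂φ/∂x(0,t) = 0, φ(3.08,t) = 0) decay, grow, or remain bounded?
φ grows unboundedly. Reaction dominates diffusion (r=9.54 > κπ²/(4L²)≈1.12); solution grows exponentially.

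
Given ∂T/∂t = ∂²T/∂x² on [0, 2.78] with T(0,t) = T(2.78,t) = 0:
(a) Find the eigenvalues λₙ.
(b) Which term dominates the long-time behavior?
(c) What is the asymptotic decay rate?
Eigenvalues: λₙ = n²π²/2.78².
First three modes:
  n=1: λ₁ = π²/2.78² ≈ 1.277
  n=2: λ₂ = 4π²/2.78² ≈ 5.108 (4× faster decay)
  n=3: λ₃ = 9π²/2.78² ≈ 11.494 (9× faster decay)
As t → ∞, higher modes decay exponentially faster. The n=1 mode dominates: T ~ c₁ sin(πx/2.78) e^{-λ₁t}.
Decay rate: λ₁ = π²/2.78² ≈ 1.277.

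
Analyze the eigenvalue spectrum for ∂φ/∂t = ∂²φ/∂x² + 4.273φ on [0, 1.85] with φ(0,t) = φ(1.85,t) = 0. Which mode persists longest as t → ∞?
Eigenvalues: λₙ = n²π²/1.85² - 4.273.
First three modes:
  n=1: λ₁ = π²/1.85² - 4.273 ≈ -1.389
  n=2: λ₂ = 4π²/1.85² - 4.273 ≈ 7.262
  n=3: λ₃ = 9π²/1.85² - 4.273 ≈ 21.681
Since π²/1.85² ≈ 2.884 < 4.273, λ₁ < 0.
The n=1 mode grows fastest (−λₙ is largest for n=1) → dominates.
Asymptotic: φ ~ c₁ sin(πx/1.85) e^{1.389t} (exponential growth at rate −λ₁ ≈ 1.389).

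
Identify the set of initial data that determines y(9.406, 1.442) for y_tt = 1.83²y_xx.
Domain of dependence: [6.76714, 12.04486]. Signals travel at speed 1.83, so data within |x - 9.406| ≤ 1.83·1.442 = 2.63886 can reach the point.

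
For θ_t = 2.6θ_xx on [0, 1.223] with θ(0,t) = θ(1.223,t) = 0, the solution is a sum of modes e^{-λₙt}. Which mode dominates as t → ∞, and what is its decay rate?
Eigenvalues: λₙ = 2.6n²π²/1.223².
First three modes:
  n=1: λ₁ = 2.6π²/1.223² ≈ 17.156
  n=2: λ₂ = 10.4π²/1.223² ≈ 68.625 (4× faster decay)
  n=3: λ₃ = 23.4π²/1.223² ≈ 154.405 (9× faster decay)
As t → ∞, higher modes decay exponentially faster. The n=1 mode dominates: θ ~ c₁ sin(πx/1.223) e^{-λ₁t}.
Decay rate: λ₁ = 2.6π²/1.223² ≈ 17.156.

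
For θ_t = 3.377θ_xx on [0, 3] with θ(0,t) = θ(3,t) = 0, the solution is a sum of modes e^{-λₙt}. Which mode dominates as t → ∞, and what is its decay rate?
Eigenvalues: λₙ = 3.377n²π²/3².
First three modes:
  n=1: λ₁ = 3.377π²/3² ≈ 3.703
  n=2: λ₂ = 13.508π²/3² ≈ 14.813 (4× faster decay)
  n=3: λ₃ = 30.393π²/3² ≈ 33.33 (9× faster decay)
As t → ∞, higher modes decay exponentially faster. The n=1 mode dominates: θ ~ c₁ sin(πx/3) e^{-λ₁t}.
Decay rate: λ₁ = 3.377π²/3² ≈ 3.703.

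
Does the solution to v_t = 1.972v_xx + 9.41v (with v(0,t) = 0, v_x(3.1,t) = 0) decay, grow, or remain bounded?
v grows unboundedly. Reaction dominates diffusion (r=9.41 > κπ²/(4L²)≈0.51); solution grows exponentially.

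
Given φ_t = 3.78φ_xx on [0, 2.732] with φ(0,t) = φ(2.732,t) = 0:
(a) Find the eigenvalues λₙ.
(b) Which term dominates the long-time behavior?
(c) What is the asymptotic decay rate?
Eigenvalues: λₙ = 3.78n²π²/2.732².
First three modes:
  n=1: λ₁ = 3.78π²/2.732² ≈ 4.998
  n=2: λ₂ = 15.12π²/2.732² ≈ 19.994 (4× faster decay)
  n=3: λ₃ = 34.02π²/2.732² ≈ 44.986 (9× faster decay)
As t → ∞, higher modes decay exponentially faster. The n=1 mode dominates: φ ~ c₁ sin(πx/2.732) e^{-λ₁t}.
Decay rate: λ₁ = 3.78π²/2.732² ≈ 4.998.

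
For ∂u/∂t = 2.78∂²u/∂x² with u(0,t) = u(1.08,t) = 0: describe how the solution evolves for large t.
u → 0. Heat diffuses out through both boundaries.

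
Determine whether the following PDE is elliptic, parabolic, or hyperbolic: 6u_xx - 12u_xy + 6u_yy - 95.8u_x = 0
Coefficients: A = 6, B = -12, C = 6. B² - 4AC = 0, which is zero, so the equation is parabolic.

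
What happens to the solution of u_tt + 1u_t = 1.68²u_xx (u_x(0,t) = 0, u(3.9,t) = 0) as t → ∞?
u → 0. Damping (γ=1) dissipates energy; oscillations decay exponentially.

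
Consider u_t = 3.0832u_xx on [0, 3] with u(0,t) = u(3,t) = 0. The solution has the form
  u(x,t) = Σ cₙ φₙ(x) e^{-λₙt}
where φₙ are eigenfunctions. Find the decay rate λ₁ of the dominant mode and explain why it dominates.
Eigenvalues: λₙ = 3.0832n²π²/3².
First three modes:
  n=1: λ₁ = 3.0832π²/3² ≈ 3.381
  n=2: λ₂ = 12.3328π²/3² ≈ 13.524 (4× faster decay)
  n=3: λ₃ = 27.7488π²/3² ≈ 30.43 (9× faster decay)
As t → ∞, higher modes decay exponentially faster. The n=1 mode dominates: u ~ c₁ sin(πx/3) e^{-λ₁t}.
Decay rate: λ₁ = 3.0832π²/3² ≈ 3.381.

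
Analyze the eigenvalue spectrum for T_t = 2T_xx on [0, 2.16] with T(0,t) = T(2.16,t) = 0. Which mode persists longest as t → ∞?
Eigenvalues: λₙ = 2n²π²/2.16².
First three modes:
  n=1: λ₁ = 2π²/2.16² ≈ 4.231
  n=2: λ₂ = 8π²/2.16² ≈ 16.923 (4× faster decay)
  n=3: λ₃ = 18π²/2.16² ≈ 38.077 (9× faster decay)
As t → ∞, higher modes decay exponentially faster. The n=1 mode dominates: T ~ c₁ sin(πx/2.16) e^{-λ₁t}.
Decay rate: λ₁ = 2π²/2.16² ≈ 4.231.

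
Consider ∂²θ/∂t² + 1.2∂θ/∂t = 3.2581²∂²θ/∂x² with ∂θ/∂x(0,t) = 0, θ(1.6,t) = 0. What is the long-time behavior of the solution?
As t → ∞, θ → 0. Damping (γ=1.2) dissipates energy; oscillations decay exponentially.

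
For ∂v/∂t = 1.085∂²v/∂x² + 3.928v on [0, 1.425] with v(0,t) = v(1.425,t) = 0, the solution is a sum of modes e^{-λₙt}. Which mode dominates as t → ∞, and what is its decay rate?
Eigenvalues: λₙ = 1.085n²π²/1.425² - 3.928.
First three modes:
  n=1: λ₁ = 1.085π²/1.425² - 3.928 ≈ 1.346
  n=2: λ₂ = 4.34π²/1.425² - 3.928 ≈ 17.166
  n=3: λ₃ = 9.765π²/1.425² - 3.928 ≈ 43.534
Since 1.085π²/1.425² ≈ 5.274 > 3.928, all λₙ > 0.
The n=1 mode decays slowest → dominates as t → ∞.
Asymptotic: v ~ c₁ sin(πx/1.425) e^{-λ₁t} with decay rate λ₁ ≈ 1.346.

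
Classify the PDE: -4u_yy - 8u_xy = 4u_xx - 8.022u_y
Rewriting in standard form: -4u_xx - 8u_xy - 4u_yy + 8.022u_y = 0. A = -4, B = -8, C = -4. Discriminant B² - 4AC = 0. Since 0 = 0, parabolic.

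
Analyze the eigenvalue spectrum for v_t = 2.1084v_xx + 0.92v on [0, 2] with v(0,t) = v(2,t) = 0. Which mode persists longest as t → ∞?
Eigenvalues: λₙ = 2.1084n²π²/2² - 0.92.
First three modes:
  n=1: λ₁ = 2.1084π²/2² - 0.92 ≈ 4.282
  n=2: λ₂ = 8.4336π²/2² - 0.92 ≈ 19.889
  n=3: λ₃ = 18.9756π²/2² - 0.92 ≈ 45.9
Since 2.1084π²/2² ≈ 5.202 > 0.92, all λₙ > 0.
The n=1 mode decays slowest → dominates as t → ∞.
Asymptotic: v ~ c₁ sin(πx/2) e^{-λ₁t} with decay rate λ₁ ≈ 4.282.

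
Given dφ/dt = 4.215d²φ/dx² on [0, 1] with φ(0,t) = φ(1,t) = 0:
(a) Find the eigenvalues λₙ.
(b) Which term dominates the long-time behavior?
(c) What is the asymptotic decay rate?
Eigenvalues: λₙ = 4.215n²π².
First three modes:
  n=1: λ₁ = 4.215π² ≈ 41.6
  n=2: λ₂ = 16.86π² ≈ 166.402 (4× faster decay)
  n=3: λ₃ = 37.935π² ≈ 374.403 (9× faster decay)
As t → ∞, higher modes decay exponentially faster. The n=1 mode dominates: φ ~ c₁ sin(πx) e^{-λ₁t}.
Decay rate: λ₁ = 4.215π² ≈ 41.6.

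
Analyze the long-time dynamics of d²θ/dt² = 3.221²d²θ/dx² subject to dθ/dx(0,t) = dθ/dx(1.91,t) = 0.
Long-time behavior: θ oscillates about a mean that drifts linearly in t (generically unbounded; no decay). There is no damping, so the nonconstant modes persist as standing waves (energy conserved, no decay). But with Neumann conditions at both ends the constant mode has eigenvalue 0: the spatial mean M(t) of θ satisfies M'' = 0, so M(t) = M(0) + M'(0)·t. Unless the initial velocity has zero mean (∫θ_t(x,0)dx = 0), the solution grows linearly in t (unbounded, though not exponentially); if it does have zero mean, the solution stays bounded and simply oscillates.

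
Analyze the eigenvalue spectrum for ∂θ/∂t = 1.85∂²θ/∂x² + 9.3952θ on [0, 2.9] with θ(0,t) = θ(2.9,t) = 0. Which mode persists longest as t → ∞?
Eigenvalues: λₙ = 1.85n²π²/2.9² - 9.3952.
First three modes:
  n=1: λ₁ = 1.85π²/2.9² - 9.3952 ≈ -7.224
  n=2: λ₂ = 7.4π²/2.9² - 9.3952 ≈ -0.711
  n=3: λ₃ = 16.65π²/2.9² - 9.3952 ≈ 10.145
Since 1.85π²/2.9² ≈ 2.171 < 9.3952, λ₁ < 0.
The n=1 mode grows fastest (−λₙ is largest for n=1) → dominates.
Asymptotic: θ ~ c₁ sin(πx/2.9) e^{7.224t} (exponential growth at rate −λ₁ ≈ 7.224).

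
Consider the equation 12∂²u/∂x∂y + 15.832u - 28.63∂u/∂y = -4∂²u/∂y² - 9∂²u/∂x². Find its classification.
Rewriting in standard form: 9∂²u/∂x² + 12∂²u/∂x∂y + 4∂²u/∂y² - 28.63∂u/∂y + 15.832u = 0. Parabolic. (A = 9, B = 12, C = 4 gives B² - 4AC = 0.)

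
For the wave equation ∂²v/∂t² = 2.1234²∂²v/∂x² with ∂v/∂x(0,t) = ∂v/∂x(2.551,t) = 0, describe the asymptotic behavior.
v oscillates about a mean that drifts linearly in t (generically unbounded; no decay). There is no damping, so the nonconstant modes persist as standing waves (energy conserved, no decay). But with Neumann conditions at both ends the constant mode has eigenvalue 0: the spatial mean M(t) of v satisfies M'' = 0, so M(t) = M(0) + M'(0)·t. Unless the initial velocity has zero mean (∫v_t(x,0)dx = 0), the solution grows linearly in t (unbounded, though not exponentially); if it does have zero mean, the solution stays bounded and simply oscillates.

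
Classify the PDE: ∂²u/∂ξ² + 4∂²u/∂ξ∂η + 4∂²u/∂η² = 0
A = 1, B = 4, C = 4. Discriminant B² - 4AC = 0. Since 0 = 0, parabolic.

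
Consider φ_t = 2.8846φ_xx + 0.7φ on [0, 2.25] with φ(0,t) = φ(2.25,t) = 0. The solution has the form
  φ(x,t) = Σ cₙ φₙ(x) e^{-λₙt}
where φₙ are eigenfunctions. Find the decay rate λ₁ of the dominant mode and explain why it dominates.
Eigenvalues: λₙ = 2.8846n²π²/2.25² - 0.7.
First three modes:
  n=1: λ₁ = 2.8846π²/2.25² - 0.7 ≈ 4.924
  n=2: λ₂ = 11.5384π²/2.25² - 0.7 ≈ 21.795
  n=3: λ₃ = 25.9614π²/2.25² - 0.7 ≈ 49.913
Since 2.8846π²/2.25² ≈ 5.624 > 0.7, all λₙ > 0.
The n=1 mode decays slowest → dominates as t → ∞.
Asymptotic: φ ~ c₁ sin(πx/2.25) e^{-λ₁t} with decay rate λ₁ ≈ 4.924.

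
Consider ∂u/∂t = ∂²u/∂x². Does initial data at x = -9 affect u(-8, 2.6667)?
Yes, for any finite x. The heat equation has infinite propagation speed, so all initial data affects all points at any t > 0.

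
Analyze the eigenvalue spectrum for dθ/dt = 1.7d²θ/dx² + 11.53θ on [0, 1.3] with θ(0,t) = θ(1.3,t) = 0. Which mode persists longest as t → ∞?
Eigenvalues: λₙ = 1.7n²π²/1.3² - 11.53.
First three modes:
  n=1: λ₁ = 1.7π²/1.3² - 11.53 ≈ -1.602
  n=2: λ₂ = 6.8π²/1.3² - 11.53 ≈ 28.182
  n=3: λ₃ = 15.3π²/1.3² - 11.53 ≈ 77.822
Since 1.7π²/1.3² ≈ 9.928 < 11.53, λ₁ < 0.
The n=1 mode grows fastest (−λₙ is largest for n=1) → dominates.
Asymptotic: θ ~ c₁ sin(πx/1.3) e^{1.602t} (exponential growth at rate −λ₁ ≈ 1.602).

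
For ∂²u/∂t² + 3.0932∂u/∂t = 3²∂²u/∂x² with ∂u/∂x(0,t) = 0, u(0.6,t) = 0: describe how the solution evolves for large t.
u → 0. Damping (γ=3.0932) dissipates energy; oscillations decay exponentially.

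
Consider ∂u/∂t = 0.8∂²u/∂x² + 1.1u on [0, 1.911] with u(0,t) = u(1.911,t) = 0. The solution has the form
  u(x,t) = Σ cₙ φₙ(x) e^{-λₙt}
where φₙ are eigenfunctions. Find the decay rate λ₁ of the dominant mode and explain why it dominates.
Eigenvalues: λₙ = 0.8n²π²/1.911² - 1.1.
First three modes:
  n=1: λ₁ = 0.8π²/1.911² - 1.1 ≈ 1.062
  n=2: λ₂ = 3.2π²/1.911² - 1.1 ≈ 7.548
  n=3: λ₃ = 7.2π²/1.911² - 1.1 ≈ 18.359
Since 0.8π²/1.911² ≈ 2.162 > 1.1, all λₙ > 0.
The n=1 mode decays slowest → dominates as t → ∞.
Asymptotic: u ~ c₁ sin(πx/1.911) e^{-λ₁t} with decay rate λ₁ ≈ 1.062.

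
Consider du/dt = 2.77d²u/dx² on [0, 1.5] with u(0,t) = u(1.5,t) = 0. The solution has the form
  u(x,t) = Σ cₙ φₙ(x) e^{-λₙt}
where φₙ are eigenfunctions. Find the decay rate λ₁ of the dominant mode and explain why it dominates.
Eigenvalues: λₙ = 2.77n²π²/1.5².
First three modes:
  n=1: λ₁ = 2.77π²/1.5² ≈ 12.151
  n=2: λ₂ = 11.08π²/1.5² ≈ 48.602 (4× faster decay)
  n=3: λ₃ = 24.93π²/1.5² ≈ 109.355 (9× faster decay)
As t → ∞, higher modes decay exponentially faster. The n=1 mode dominates: u ~ c₁ sin(πx/1.5) e^{-λ₁t}.
Decay rate: λ₁ = 2.77π²/1.5² ≈ 12.151.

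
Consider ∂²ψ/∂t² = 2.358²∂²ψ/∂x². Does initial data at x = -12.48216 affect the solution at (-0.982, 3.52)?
No. The domain of dependence is [-9.28216, 7.31816], and -12.48216 is outside this interval.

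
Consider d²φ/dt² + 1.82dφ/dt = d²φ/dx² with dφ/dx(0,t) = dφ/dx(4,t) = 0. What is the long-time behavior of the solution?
As t → ∞, φ → constant (steady state). Damping (γ=1.82) dissipates the nonconstant modes; with Neumann BCs the spatial average obeys M''+γM'=0 and tends to a finite limit.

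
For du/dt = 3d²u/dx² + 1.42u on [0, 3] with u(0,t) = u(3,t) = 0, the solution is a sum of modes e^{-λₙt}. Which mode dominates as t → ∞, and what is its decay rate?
Eigenvalues: λₙ = 3n²π²/3² - 1.42.
First three modes:
  n=1: λ₁ = 3π²/3² - 1.42 ≈ 1.87
  n=2: λ₂ = 12π²/3² - 1.42 ≈ 11.739
  n=3: λ₃ = 27π²/3² - 1.42 ≈ 28.189
Since 3π²/3² ≈ 3.29 > 1.42, all λₙ > 0.
The n=1 mode decays slowest → dominates as t → ∞.
Asymptotic: u ~ c₁ sin(πx/3) e^{-λ₁t} with decay rate λ₁ ≈ 1.87.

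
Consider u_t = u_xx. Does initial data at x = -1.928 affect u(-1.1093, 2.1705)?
Yes, for any finite x. The heat equation has infinite propagation speed, so all initial data affects all points at any t > 0.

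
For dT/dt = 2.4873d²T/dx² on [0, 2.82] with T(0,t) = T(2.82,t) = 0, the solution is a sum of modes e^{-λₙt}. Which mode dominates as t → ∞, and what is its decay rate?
Eigenvalues: λₙ = 2.4873n²π²/2.82².
First three modes:
  n=1: λ₁ = 2.4873π²/2.82² ≈ 3.087
  n=2: λ₂ = 9.9492π²/2.82² ≈ 12.348 (4× faster decay)
  n=3: λ₃ = 22.3857π²/2.82² ≈ 27.783 (9× faster decay)
As t → ∞, higher modes decay exponentially faster. The n=1 mode dominates: T ~ c₁ sin(πx/2.82) e^{-λ₁t}.
Decay rate: λ₁ = 2.4873π²/2.82² ≈ 3.087.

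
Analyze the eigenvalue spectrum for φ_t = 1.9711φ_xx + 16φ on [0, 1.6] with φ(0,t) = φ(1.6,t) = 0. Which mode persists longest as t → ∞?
Eigenvalues: λₙ = 1.9711n²π²/1.6² - 16.
First three modes:
  n=1: λ₁ = 1.9711π²/1.6² - 16 ≈ -8.401
  n=2: λ₂ = 7.8844π²/1.6² - 16 ≈ 14.397
  n=3: λ₃ = 17.7399π²/1.6² - 16 ≈ 52.393
Since 1.9711π²/1.6² ≈ 7.599 < 16, λ₁ < 0.
The n=1 mode grows fastest (−λₙ is largest for n=1) → dominates.
Asymptotic: φ ~ c₁ sin(πx/1.6) e^{8.401t} (exponential growth at rate −λ₁ ≈ 8.401).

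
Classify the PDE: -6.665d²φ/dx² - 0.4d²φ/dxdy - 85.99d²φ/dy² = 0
A = -6.665, B = -0.4, C = -85.99. Discriminant B² - 4AC = -2292.3334. Since -2292.3334 < 0, elliptic.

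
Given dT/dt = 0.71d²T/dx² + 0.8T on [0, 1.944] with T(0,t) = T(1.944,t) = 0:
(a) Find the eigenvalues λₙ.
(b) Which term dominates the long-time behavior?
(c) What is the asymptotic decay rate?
Eigenvalues: λₙ = 0.71n²π²/1.944² - 0.8.
First three modes:
  n=1: λ₁ = 0.71π²/1.944² - 0.8 ≈ 1.054
  n=2: λ₂ = 2.84π²/1.944² - 0.8 ≈ 6.617
  n=3: λ₃ = 6.39π²/1.944² - 0.8 ≈ 15.888
Since 0.71π²/1.944² ≈ 1.854 > 0.8, all λₙ > 0.
The n=1 mode decays slowest → dominates as t → ∞.
Asymptotic: T ~ c₁ sin(πx/1.944) e^{-λ₁t} with decay rate λ₁ ≈ 1.054.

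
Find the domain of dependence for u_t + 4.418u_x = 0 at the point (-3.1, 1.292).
A single point: x = -8.808056. The characteristic through (-3.1, 1.292) is x - 4.418t = const, so x = -3.1 - 4.418·1.292 = -8.808056.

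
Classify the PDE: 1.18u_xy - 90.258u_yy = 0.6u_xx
Rewriting in standard form: -0.6u_xx + 1.18u_xy - 90.258u_yy = 0. A = -0.6, B = 1.18, C = -90.258. Discriminant B² - 4AC = -215.2268. Since -215.2268 < 0, elliptic.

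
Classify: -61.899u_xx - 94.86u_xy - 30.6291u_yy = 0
Hyperbolic (discriminant = 1414.7769564).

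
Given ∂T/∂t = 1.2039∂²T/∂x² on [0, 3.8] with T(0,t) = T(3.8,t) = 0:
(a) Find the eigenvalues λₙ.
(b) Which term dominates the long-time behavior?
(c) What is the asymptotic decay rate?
Eigenvalues: λₙ = 1.2039n²π²/3.8².
First three modes:
  n=1: λ₁ = 1.2039π²/3.8² ≈ 0.823
  n=2: λ₂ = 4.8156π²/3.8² ≈ 3.291 (4× faster decay)
  n=3: λ₃ = 10.8351π²/3.8² ≈ 7.406 (9× faster decay)
As t → ∞, higher modes decay exponentially faster. The n=1 mode dominates: T ~ c₁ sin(πx/3.8) e^{-λ₁t}.
Decay rate: λ₁ = 1.2039π²/3.8² ≈ 0.823.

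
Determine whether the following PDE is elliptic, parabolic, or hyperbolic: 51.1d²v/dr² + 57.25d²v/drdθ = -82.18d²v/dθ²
Rewriting in standard form: 51.1d²v/dr² + 57.25d²v/drdθ + 82.18d²v/dθ² = 0. Coefficients: A = 51.1, B = 57.25, C = 82.18. B² - 4AC = -13520.0295, which is negative, so the equation is elliptic.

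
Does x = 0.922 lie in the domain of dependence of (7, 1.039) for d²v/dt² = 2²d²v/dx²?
No. The domain of dependence is [4.922, 9.078], and 0.922 is outside this interval.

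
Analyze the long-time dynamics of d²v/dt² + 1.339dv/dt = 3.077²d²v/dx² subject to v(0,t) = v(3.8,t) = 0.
Long-time behavior: v → 0. Damping (γ=1.339) dissipates energy; oscillations decay exponentially.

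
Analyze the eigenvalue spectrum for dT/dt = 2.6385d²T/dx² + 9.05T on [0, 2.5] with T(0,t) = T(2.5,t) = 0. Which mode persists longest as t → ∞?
Eigenvalues: λₙ = 2.6385n²π²/2.5² - 9.05.
First three modes:
  n=1: λ₁ = 2.6385π²/2.5² - 9.05 ≈ -4.883
  n=2: λ₂ = 10.554π²/2.5² - 9.05 ≈ 7.616
  n=3: λ₃ = 23.7465π²/2.5² - 9.05 ≈ 28.449
Since 2.6385π²/2.5² ≈ 4.167 < 9.05, λ₁ < 0.
The n=1 mode grows fastest (−λₙ is largest for n=1) → dominates.
Asymptotic: T ~ c₁ sin(πx/2.5) e^{4.883t} (exponential growth at rate −λ₁ ≈ 4.883).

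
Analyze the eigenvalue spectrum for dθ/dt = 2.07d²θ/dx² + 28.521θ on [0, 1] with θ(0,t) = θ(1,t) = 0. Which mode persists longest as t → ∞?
Eigenvalues: λₙ = 2.07n²π²/1² - 28.521.
First three modes:
  n=1: λ₁ = 2.07π² - 28.521 ≈ -8.091
  n=2: λ₂ = 8.28π² - 28.521 ≈ 53.199
  n=3: λ₃ = 18.63π² - 28.521 ≈ 155.35
Since 2.07π² ≈ 20.43 < 28.521, λ₁ < 0.
The n=1 mode grows fastest (−λₙ is largest for n=1) → dominates.
Asymptotic: θ ~ c₁ sin(πx/1) e^{8.091t} (exponential growth at rate −λ₁ ≈ 8.091).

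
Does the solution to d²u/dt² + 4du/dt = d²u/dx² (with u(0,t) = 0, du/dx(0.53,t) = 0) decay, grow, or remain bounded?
u → 0. Damping (γ=4) dissipates energy; oscillations decay exponentially.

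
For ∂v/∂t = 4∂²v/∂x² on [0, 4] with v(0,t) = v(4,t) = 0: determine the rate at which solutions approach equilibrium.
Eigenvalues: λₙ = 4n²π²/4².
First three modes:
  n=1: λ₁ = 4π²/4² ≈ 2.467
  n=2: λ₂ = 16π²/4² ≈ 9.87 (4× faster decay)
  n=3: λ₃ = 36π²/4² ≈ 22.207 (9× faster decay)
As t → ∞, higher modes decay exponentially faster. The n=1 mode dominates: v ~ c₁ sin(πx/4) e^{-λ₁t}.
Decay rate: λ₁ = 4π²/4² ≈ 2.467.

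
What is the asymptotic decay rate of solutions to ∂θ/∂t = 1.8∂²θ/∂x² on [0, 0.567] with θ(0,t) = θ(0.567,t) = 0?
Eigenvalues: λₙ = 1.8n²π²/0.567².
First three modes:
  n=1: λ₁ = 1.8π²/0.567² ≈ 55.259
  n=2: λ₂ = 7.2π²/0.567² ≈ 221.038 (4× faster decay)
  n=3: λ₃ = 16.2π²/0.567² ≈ 497.335 (9× faster decay)
As t → ∞, higher modes decay exponentially faster. The n=1 mode dominates: θ ~ c₁ sin(πx/0.567) e^{-λ₁t}.
Decay rate: λ₁ = 1.8π²/0.567² ≈ 55.259.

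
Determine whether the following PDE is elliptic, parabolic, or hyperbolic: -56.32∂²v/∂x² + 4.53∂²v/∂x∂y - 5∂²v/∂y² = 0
Coefficients: A = -56.32, B = 4.53, C = -5. B² - 4AC = -1105.8791, which is negative, so the equation is elliptic.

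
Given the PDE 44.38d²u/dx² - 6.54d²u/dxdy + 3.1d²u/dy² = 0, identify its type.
The second-order coefficients are A = 44.38, B = -6.54, C = 3.1. Since B² - 4AC = -507.5404 < 0, this is an elliptic PDE.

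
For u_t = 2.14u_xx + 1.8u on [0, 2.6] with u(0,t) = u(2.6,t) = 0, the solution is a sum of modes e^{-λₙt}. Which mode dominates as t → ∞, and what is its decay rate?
Eigenvalues: λₙ = 2.14n²π²/2.6² - 1.8.
First three modes:
  n=1: λ₁ = 2.14π²/2.6² - 1.8 ≈ 1.324
  n=2: λ₂ = 8.56π²/2.6² - 1.8 ≈ 10.698
  n=3: λ₃ = 19.26π²/2.6² - 1.8 ≈ 26.32
Since 2.14π²/2.6² ≈ 3.124 > 1.8, all λₙ > 0.
The n=1 mode decays slowest → dominates as t → ∞.
Asymptotic: u ~ c₁ sin(πx/2.6) e^{-λ₁t} with decay rate λ₁ ≈ 1.324.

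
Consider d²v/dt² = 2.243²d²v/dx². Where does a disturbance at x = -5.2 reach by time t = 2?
Domain of influence: [-9.686, -0.714]. Data at x = -5.2 spreads outward at speed 2.243.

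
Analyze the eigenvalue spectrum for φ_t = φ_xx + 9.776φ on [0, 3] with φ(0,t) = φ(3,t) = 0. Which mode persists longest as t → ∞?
Eigenvalues: λₙ = n²π²/3² - 9.776.
First three modes:
  n=1: λ₁ = π²/3² - 9.776 ≈ -8.679
  n=2: λ₂ = 4π²/3² - 9.776 ≈ -5.39
  n=3: λ₃ = 9π²/3² - 9.776 ≈ 0.094
Since π²/3² ≈ 1.097 < 9.776, λ₁ < 0.
The n=1 mode grows fastest (−λₙ is largest for n=1) → dominates.
Asymptotic: φ ~ c₁ sin(πx/3) e^{8.679t} (exponential growth at rate −λ₁ ≈ 8.679).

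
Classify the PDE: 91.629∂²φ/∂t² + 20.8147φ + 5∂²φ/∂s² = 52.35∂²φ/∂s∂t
Rewriting in standard form: 5∂²φ/∂s² - 52.35∂²φ/∂s∂t + 91.629∂²φ/∂t² + 20.8147φ = 0. A = 5, B = -52.35, C = 91.629. Discriminant B² - 4AC = 907.9425. Since 907.9425 > 0, hyperbolic.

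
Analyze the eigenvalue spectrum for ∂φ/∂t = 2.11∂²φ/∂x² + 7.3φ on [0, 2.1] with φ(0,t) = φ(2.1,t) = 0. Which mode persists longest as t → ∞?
Eigenvalues: λₙ = 2.11n²π²/2.1² - 7.3.
First three modes:
  n=1: λ₁ = 2.11π²/2.1² - 7.3 ≈ -2.578
  n=2: λ₂ = 8.44π²/2.1² - 7.3 ≈ 11.589
  n=3: λ₃ = 18.99π²/2.1² - 7.3 ≈ 35.2
Since 2.11π²/2.1² ≈ 4.722 < 7.3, λ₁ < 0.
The n=1 mode grows fastest (−λₙ is largest for n=1) → dominates.
Asymptotic: φ ~ c₁ sin(πx/2.1) e^{2.578t} (exponential growth at rate −λ₁ ≈ 2.578).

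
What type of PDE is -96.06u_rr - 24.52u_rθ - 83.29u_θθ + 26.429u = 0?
With A = -96.06, B = -24.52, C = -83.29, the discriminant is -31402.1192. This is an elliptic PDE.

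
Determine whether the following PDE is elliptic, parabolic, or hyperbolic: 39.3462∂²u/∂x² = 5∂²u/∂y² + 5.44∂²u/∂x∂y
Rewriting in standard form: 39.3462∂²u/∂x² - 5.44∂²u/∂x∂y - 5∂²u/∂y² = 0. Coefficients: A = 39.3462, B = -5.44, C = -5. B² - 4AC = 816.5176, which is positive, so the equation is hyperbolic.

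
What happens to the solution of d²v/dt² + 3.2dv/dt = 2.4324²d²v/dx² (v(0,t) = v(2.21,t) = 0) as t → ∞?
v → 0. Damping (γ=3.2) dissipates energy; oscillations decay exponentially.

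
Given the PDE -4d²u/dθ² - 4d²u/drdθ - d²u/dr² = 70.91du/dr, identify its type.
Rewriting in standard form: -d²u/dr² - 4d²u/drdθ - 4d²u/dθ² - 70.91du/dr = 0. The second-order coefficients are A = -1, B = -4, C = -4. Since B² - 4AC = 0 = 0, this is a parabolic PDE.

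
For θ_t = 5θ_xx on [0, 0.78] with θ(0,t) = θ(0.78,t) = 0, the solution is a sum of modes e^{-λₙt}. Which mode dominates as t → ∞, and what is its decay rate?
Eigenvalues: λₙ = 5n²π²/0.78².
First three modes:
  n=1: λ₁ = 5π²/0.78² ≈ 81.111
  n=2: λ₂ = 20π²/0.78² ≈ 324.445 (4× faster decay)
  n=3: λ₃ = 45π²/0.78² ≈ 730 (9× faster decay)
As t → ∞, higher modes decay exponentially faster. The n=1 mode dominates: θ ~ c₁ sin(πx/0.78) e^{-λ₁t}.
Decay rate: λ₁ = 5π²/0.78² ≈ 81.111.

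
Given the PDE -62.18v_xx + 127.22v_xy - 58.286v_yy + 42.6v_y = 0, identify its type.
The second-order coefficients are A = -62.18, B = 127.22, C = -58.286. Since B² - 4AC = 1688.03448 > 0, this is a hyperbolic PDE.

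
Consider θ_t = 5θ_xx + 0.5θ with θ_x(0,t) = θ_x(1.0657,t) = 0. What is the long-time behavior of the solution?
As t → ∞, θ grows unboundedly. With Neumann BCs the constant mode has diffusion eigenvalue 0, so any r > 0 makes it grow like e^(0.5t); solution grows exponentially.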